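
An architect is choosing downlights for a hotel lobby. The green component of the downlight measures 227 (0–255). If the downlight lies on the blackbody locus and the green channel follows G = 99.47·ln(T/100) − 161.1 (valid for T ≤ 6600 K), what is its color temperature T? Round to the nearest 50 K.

ln t = (227 + 161.1) / 99.47 = 3.9017.
t = e^3.9017 = 49.485.
T = 100·t = 4949 K → 4950 K to the nearest 50 K.

4950 K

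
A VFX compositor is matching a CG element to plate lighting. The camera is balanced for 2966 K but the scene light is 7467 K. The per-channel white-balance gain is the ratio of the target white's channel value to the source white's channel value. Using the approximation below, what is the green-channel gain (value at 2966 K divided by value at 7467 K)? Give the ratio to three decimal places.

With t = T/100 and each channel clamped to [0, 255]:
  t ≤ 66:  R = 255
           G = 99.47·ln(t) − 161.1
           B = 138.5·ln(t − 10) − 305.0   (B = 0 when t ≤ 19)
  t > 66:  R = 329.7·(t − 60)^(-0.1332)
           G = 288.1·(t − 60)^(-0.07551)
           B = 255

0.749

At 7467 K (t = 74.67):
  G = 288.1·(74.67 − 60)^(-0.07551) = 288.1·14.67^(-0.07551) = 288.1·0.81644 = 235.216.
At 2966 K (t = 29.66):
  G = 99.47·ln 29.66 − 161.1 = 99.47·3.3898 − 161.1 = 176.083.
Gain = 176.083 / 235.216 = 0.7486 → 0.749.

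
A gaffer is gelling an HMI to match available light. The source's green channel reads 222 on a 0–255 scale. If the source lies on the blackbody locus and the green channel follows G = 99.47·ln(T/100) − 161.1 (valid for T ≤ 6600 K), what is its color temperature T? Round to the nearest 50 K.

4700 K

ln t = (222 + 161.1) / 99.47 = 3.8514.
t = e^3.8514 = 47.059.
T = 100·t = 4706 K → 4700 K to the nearest 50 K.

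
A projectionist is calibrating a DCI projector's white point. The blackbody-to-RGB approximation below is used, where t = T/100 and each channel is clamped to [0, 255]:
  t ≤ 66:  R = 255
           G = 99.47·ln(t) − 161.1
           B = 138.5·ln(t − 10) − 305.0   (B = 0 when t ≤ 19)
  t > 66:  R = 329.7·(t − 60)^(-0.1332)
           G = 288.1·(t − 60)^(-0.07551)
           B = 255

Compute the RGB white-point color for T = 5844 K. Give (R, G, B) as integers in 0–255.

(255, 244, 232)

t = 5844/100 = 58.44; the t ≤ 66 branch applies.
R = 255 by definition for t ≤ 66.
G = 99.47·ln 58.44 − 161.1 = 99.47·4.0680 − 161.1 = 243.544.
B = 138.5·ln(58.44 − 10) − 305.0 = 138.5·ln 48.44 − 305.0 = 138.5·3.8803 − 305.0 = 232.425.
Rounded: (255, 244, 232).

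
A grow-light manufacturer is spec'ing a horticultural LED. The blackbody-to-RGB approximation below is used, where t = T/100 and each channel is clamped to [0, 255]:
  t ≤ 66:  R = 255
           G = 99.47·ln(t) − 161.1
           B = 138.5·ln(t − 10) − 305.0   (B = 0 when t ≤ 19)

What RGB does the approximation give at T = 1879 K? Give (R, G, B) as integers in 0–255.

t = 1879/100 = 18.79; the t ≤ 66 branch applies.
R = 255 by definition for t ≤ 66.
G = 99.47·ln 18.79 − 161.1 = 99.47·2.9333 − 161.1 = 130.678.
t = 18.79 ≤ 19, so B = 0.
Rounded: (255, 131, 0).

(255, 131, 0)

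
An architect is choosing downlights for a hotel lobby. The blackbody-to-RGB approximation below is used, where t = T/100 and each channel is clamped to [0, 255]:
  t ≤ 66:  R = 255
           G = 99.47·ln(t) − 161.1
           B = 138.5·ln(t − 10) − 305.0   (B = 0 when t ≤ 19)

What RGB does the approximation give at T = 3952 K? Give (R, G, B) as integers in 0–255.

t = 3952/100 = 39.52; the t ≤ 66 branch applies.
R = 255 by definition for t ≤ 66.
G = 99.47·ln 39.52 − 161.1 = 99.47·3.6768 − 161.1 = 204.632.
B = 138.5·ln(39.52 − 10) − 305.0 = 138.5·ln 29.52 − 305.0 = 138.5·3.3851 − 305.0 = 163.832.
Rounded: (255, 205, 164).

(255, 205, 164)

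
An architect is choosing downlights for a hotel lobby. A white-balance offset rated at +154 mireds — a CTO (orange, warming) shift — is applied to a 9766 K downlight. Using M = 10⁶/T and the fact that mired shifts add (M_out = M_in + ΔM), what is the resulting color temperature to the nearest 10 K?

M_in = 10⁶/9766 = 102.40 mireds.
M_out = 102.40 + (+154) = 256.40 mireds.
T_out = 10⁶/256.40 = 3900.2 K → 3900 K.

3900 K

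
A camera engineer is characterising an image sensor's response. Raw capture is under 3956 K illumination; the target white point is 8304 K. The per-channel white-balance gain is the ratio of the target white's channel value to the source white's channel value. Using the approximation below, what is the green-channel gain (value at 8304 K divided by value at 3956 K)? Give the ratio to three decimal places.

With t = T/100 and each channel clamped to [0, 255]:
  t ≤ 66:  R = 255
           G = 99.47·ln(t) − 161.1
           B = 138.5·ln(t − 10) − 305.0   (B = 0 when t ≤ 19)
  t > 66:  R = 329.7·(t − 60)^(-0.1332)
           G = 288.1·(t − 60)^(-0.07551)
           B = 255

1.110

At 3956 K (t = 39.56):
  G = 99.47·ln 39.56 − 161.1 = 99.47·3.6778 − 161.1 = 204.733.
At 8304 K (t = 83.04):
  G = 288.1·(83.04 − 60)^(-0.07551) = 288.1·23.04^(-0.07551) = 288.1·0.78908 = 227.333.
Gain = 227.333 / 204.733 = 1.1104 → 1.110.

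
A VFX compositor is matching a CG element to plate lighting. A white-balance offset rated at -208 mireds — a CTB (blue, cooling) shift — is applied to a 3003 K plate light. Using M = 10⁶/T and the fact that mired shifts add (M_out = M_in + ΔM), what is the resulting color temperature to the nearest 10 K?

8000 K

M_in = 10⁶/3003 = 333.00 mireds.
M_out = 333.00 + (-208) = 125.00 mireds.
T_out = 10⁶/125.00 = 8000.0 K → 8000 K.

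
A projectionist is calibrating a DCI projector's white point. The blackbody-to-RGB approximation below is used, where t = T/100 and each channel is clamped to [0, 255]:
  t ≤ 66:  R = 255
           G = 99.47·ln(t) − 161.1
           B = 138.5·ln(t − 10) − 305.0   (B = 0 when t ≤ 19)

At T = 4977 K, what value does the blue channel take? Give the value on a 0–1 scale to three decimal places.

t = 4977/100 = 49.77; the t ≤ 66 branch applies.
B = 138.5·ln(49.77 − 10) − 305.0 = 138.5·ln 39.77 − 305.0 = 138.5·3.6831 − 305.0 = 205.111.
On a 0–1 scale: 205.111/255 = 0.8044 → 0.804.

0.804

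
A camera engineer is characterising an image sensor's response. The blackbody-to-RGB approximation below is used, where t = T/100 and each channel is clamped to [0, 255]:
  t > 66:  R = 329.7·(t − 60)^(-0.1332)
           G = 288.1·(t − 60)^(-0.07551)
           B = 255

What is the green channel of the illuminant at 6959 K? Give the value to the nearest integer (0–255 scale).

243

t = 6959/100 = 69.59; the t > 66 branch applies.
G = 288.1·(69.59 − 60)^(-0.07551) = 288.1·9.59^(-0.07551) = 288.1·0.84307 = 242.888.
Rounded: 243.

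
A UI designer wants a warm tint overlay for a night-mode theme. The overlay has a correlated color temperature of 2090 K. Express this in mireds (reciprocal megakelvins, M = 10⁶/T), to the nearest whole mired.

M = 10⁶ / 2090 = 478.469 → 478 mireds.

478 mireds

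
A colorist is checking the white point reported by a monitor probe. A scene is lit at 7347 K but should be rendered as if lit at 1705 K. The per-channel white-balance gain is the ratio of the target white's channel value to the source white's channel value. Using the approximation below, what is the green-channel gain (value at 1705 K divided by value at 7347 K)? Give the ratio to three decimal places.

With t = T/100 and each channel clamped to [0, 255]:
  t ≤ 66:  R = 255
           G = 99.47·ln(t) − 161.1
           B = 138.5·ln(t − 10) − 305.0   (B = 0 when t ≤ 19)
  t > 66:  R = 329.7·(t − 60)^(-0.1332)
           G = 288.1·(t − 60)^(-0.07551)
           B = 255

0.511

At 7347 K (t = 73.47):
  G = 288.1·(73.47 − 60)^(-0.07551) = 288.1·13.47^(-0.07551) = 288.1·0.82172 = 236.736.
At 1705 K (t = 17.05):
  G = 99.47·ln 17.05 − 161.1 = 99.47·2.8362 − 161.1 = 121.012.
Gain = 121.012 / 236.736 = 0.5112 → 0.511.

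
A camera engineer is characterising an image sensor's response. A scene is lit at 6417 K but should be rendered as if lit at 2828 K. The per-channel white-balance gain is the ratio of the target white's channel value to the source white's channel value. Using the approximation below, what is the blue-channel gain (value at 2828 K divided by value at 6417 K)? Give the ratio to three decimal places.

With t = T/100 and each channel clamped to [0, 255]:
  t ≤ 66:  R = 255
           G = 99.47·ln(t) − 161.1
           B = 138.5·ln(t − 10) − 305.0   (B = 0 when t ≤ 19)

At 6417 K (t = 64.17):
  B = 138.5·ln(64.17 − 10) − 305.0 = 138.5·ln 54.17 − 305.0 = 138.5·3.9921 − 305.0 = 247.910.
At 2828 K (t = 28.28):
  B = 138.5·ln(28.28 − 10) − 305.0 = 138.5·ln 18.28 − 305.0 = 138.5·2.9058 − 305.0 = 97.454.
Gain = 97.454 / 247.910 = 0.3931 → 0.393.

0.393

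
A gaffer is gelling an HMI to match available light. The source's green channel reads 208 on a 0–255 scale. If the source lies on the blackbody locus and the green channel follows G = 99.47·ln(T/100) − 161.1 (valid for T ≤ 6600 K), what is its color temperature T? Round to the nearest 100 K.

4100 K

ln t = (208 + 161.1) / 99.47 = 3.7107.
t = e^3.7107 = 40.881.
T = 100·t = 4088 K → 4100 K to the nearest 100 K.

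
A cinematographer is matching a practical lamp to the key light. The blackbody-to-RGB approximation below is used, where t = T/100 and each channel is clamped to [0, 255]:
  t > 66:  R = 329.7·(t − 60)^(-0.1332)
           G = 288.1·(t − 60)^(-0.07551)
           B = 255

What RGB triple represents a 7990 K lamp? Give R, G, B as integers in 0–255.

R=221, G=230, B=255

t = 7990/100 = 79.9; the t > 66 branch applies.
R = 329.7·(79.9 − 60)^(-0.1332) = 329.7·19.9^(-0.1332) = 329.7·0.67142 = 221.366.
G = 288.1·(79.9 − 60)^(-0.07551) = 288.1·19.9^(-0.07551) = 288.1·0.79785 = 229.862.
B = 255 by definition for t > 66.
Rounded: (221, 230, 255).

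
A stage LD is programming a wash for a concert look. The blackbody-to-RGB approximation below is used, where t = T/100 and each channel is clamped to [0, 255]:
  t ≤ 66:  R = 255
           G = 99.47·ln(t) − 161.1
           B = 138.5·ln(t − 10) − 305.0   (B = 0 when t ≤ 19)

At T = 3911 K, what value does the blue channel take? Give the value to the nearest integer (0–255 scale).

t = 3911/100 = 39.11; the t ≤ 66 branch applies.
B = 138.5·ln(39.11 − 10) − 305.0 = 138.5·ln 29.11 − 305.0 = 138.5·3.3711 − 305.0 = 161.895.
Rounded: 162.

162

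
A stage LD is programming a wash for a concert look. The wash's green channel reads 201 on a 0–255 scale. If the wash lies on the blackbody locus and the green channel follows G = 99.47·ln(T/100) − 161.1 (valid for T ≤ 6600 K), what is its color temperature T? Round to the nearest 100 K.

ln t = (201 + 161.1) / 99.47 = 3.6403.
t = e^3.6403 = 38.103.
T = 100·t = 3810 K → 3800 K to the nearest 100 K.

3800 K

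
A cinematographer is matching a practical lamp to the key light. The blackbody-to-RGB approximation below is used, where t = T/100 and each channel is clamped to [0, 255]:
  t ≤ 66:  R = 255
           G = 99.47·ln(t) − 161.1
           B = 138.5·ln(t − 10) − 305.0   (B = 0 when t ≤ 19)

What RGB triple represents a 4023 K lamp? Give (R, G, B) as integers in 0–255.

(255, 206, 167)

t = 4023/100 = 40.23; the t ≤ 66 branch applies.
R = 255 by definition for t ≤ 66.
G = 99.47·ln 40.23 − 161.1 = 99.47·3.6946 − 161.1 = 206.403.
B = 138.5·ln(40.23 − 10) − 305.0 = 138.5·ln 30.23 − 305.0 = 138.5·3.4088 − 305.0 = 167.124.
Rounded: (255, 206, 167).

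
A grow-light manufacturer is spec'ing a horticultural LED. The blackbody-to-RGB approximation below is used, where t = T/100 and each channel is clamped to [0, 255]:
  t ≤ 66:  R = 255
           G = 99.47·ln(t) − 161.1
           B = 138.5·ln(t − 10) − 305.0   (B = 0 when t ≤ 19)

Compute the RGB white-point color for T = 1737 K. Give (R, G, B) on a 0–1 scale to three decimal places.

t = 1737/100 = 17.37; the t ≤ 66 branch applies.
R = 255 by definition for t ≤ 66.
G = 99.47·ln 17.37 − 161.1 = 99.47·2.8547 − 161.1 = 122.861.
t = 17.37 ≤ 19, so B = 0.
Dividing each by 255: (1.0000, 0.4818, 0.0000) → (1.000, 0.482, 0.000).

(1.000, 0.482, 0.000)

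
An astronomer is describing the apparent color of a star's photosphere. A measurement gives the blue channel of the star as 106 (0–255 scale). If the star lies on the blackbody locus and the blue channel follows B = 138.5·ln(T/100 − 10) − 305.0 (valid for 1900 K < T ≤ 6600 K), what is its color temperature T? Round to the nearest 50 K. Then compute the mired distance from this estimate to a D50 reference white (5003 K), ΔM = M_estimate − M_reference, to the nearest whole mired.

+139 mireds

ln(t − 10) = (106 + 305.0) / 138.5 = 2.9675.
t − 10 = e^2.9675 = 19.443, so t = 29.443.
T = 100·t = 2944 K → 2950 K to the nearest 50 K.
M_estimate = 10⁶/2950 = 338.98; M_reference = 10⁶/5003 = 199.88.
ΔM = 338.98 − 199.88 = 139.10 → +139 mireds.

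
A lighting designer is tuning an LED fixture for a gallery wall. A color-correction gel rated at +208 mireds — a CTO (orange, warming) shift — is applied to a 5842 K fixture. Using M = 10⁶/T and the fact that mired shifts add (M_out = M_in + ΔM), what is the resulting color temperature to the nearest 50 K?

M_in = 10⁶/5842 = 171.17 mireds.
M_out = 171.17 + (+208) = 379.17 mireds.
T_out = 10⁶/379.17 = 2637.3 K → 2650 K.

2650 K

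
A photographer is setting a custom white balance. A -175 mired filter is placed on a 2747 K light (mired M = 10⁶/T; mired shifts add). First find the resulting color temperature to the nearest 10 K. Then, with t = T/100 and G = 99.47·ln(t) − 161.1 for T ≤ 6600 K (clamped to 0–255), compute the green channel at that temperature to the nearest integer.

234

M_in = 10⁶/2747 = 364.03; M_out = 364.03 + (-175) = 189.03.
T_out = 10⁶/189.03 = 5290.1 K → 5290 K; t = 52.9.
G = 99.47·ln 52.9 − 161.1 = 99.47·3.9684 − 161.1 = 233.637.
Rounded: 234.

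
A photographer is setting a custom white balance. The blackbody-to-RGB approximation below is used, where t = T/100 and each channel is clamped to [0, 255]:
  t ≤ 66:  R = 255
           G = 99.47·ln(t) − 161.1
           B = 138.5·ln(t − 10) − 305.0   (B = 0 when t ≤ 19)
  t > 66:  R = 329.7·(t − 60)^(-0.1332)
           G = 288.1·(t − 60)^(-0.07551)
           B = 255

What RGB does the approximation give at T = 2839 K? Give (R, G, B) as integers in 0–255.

t = 2839/100 = 28.39; the t ≤ 66 branch applies.
R = 255 by definition for t ≤ 66.
G = 99.47·ln 28.39 − 161.1 = 99.47·3.3460 − 161.1 = 171.730.
B = 138.5·ln(28.39 − 10) − 305.0 = 138.5·ln 18.39 − 305.0 = 138.5·2.9118 − 305.0 = 98.285.
Rounded: (255, 172, 98).

(255, 172, 98)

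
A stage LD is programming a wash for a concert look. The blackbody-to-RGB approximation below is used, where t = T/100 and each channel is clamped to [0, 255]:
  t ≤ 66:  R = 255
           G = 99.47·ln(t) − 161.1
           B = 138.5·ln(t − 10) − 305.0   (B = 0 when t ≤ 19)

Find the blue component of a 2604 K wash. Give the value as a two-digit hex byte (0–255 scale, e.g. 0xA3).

t = 2604/100 = 26.04; the t ≤ 66 branch applies.
B = 138.5·ln(26.04 − 10) − 305.0 = 138.5·ln 16.04 − 305.0 = 138.5·2.7751 − 305.0 = 79.349.
Rounded: 79; in hex, 0x4F.

0x4F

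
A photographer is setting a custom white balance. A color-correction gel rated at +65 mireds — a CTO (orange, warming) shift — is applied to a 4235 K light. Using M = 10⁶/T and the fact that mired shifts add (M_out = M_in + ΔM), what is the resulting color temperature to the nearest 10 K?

3320 K

M_in = 10⁶/4235 = 236.13 mireds.
M_out = 236.13 + (+65) = 301.13 mireds.
T_out = 10⁶/301.13 = 3320.9 K → 3320 K.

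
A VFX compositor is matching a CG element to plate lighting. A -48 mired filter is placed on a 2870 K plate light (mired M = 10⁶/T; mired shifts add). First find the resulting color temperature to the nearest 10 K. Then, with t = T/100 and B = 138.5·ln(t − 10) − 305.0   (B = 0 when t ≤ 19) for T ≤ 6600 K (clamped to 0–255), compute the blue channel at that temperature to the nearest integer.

131

M_in = 10⁶/2870 = 348.43; M_out = 348.43 + (-48) = 300.43.
T_out = 10⁶/300.43 = 3328.5 K → 3330 K; t = 33.3.
B = 138.5·ln(33.3 − 10) − 305.0 = 138.5·ln 23.3 − 305.0 = 138.5·3.1485 − 305.0 = 131.061.
Rounded: 131.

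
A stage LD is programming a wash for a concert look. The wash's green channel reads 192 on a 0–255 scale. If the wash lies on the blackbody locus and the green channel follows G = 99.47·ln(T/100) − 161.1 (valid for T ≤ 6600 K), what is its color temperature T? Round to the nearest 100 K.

3500 K

ln t = (192 + 161.1) / 99.47 = 3.5498.
t = e^3.5498 = 34.807.
T = 100·t = 3481 K → 3500 K to the nearest 100 K.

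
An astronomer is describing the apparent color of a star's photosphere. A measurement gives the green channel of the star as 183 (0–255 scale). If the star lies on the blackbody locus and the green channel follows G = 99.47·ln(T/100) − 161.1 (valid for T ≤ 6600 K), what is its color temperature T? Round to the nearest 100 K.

ln t = (183 + 161.1) / 99.47 = 3.4593.
t = e^3.4593 = 31.796.
T = 100·t = 3180 K → 3200 K to the nearest 100 K.

3200 K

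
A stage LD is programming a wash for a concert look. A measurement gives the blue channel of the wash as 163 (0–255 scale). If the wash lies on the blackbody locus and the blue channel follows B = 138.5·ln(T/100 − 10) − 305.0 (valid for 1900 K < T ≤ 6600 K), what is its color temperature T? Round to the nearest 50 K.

3950 K

ln(t − 10) = (163 + 305.0) / 138.5 = 3.3791.
t − 10 = e^3.3791 = 29.343, so t = 39.343.
T = 100·t = 3934 K → 3950 K to the nearest 50 K.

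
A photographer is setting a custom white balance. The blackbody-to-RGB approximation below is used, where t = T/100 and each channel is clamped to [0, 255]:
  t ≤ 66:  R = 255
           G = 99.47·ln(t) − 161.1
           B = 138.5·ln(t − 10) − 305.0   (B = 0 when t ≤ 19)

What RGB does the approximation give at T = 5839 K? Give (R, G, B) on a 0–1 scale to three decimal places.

(1.000, 0.955, 0.911)

t = 5839/100 = 58.39; the t ≤ 66 branch applies.
R = 255 by definition for t ≤ 66.
G = 99.47·ln 58.39 − 161.1 = 99.47·4.0671 − 161.1 = 243.459.
B = 138.5·ln(58.39 − 10) − 305.0 = 138.5·ln 48.39 − 305.0 = 138.5·3.8793 − 305.0 = 232.282.
Dividing each by 255: (1.0000, 0.9547, 0.9109) → (1.000, 0.955, 0.911).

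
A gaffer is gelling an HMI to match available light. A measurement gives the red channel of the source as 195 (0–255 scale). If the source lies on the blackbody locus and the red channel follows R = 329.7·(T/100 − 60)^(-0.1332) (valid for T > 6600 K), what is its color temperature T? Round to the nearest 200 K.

11200 K

(t − 60)^(-0.1332) = 195/329.7 = 0.59145.
t − 60 = 0.59145^(1/-0.1332) = 0.59145^(-7.508) = 51.564, so t = 111.564.
T = 100·t = 11156 K → 11200 K to the nearest 200 K.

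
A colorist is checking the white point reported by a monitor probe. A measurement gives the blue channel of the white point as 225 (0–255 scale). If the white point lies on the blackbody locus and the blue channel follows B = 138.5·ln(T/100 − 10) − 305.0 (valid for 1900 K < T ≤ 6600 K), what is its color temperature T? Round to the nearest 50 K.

5600 K

ln(t − 10) = (225 + 305.0) / 138.5 = 3.8267.
t − 10 = e^3.8267 = 45.911, so t = 55.911.
T = 100·t = 5591 K → 5600 K to the nearest 50 K.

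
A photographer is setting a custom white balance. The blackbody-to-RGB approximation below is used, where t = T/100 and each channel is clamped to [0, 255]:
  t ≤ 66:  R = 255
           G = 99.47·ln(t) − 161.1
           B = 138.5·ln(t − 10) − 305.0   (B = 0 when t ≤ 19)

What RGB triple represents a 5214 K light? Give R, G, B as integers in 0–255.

R=255, G=232, B=213

t = 5214/100 = 52.14; the t ≤ 66 branch applies.
R = 255 by definition for t ≤ 66.
G = 99.47·ln 52.14 − 161.1 = 99.47·3.9539 − 161.1 = 232.198.
B = 138.5·ln(52.14 − 10) − 305.0 = 138.5·ln 42.14 − 305.0 = 138.5·3.7410 − 305.0 = 213.128.
Rounded: (255, 232, 213).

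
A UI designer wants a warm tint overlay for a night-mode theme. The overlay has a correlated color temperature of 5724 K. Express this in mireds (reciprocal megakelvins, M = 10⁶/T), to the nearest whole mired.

M = 10⁶ / 5724 = 174.703 → 175 mireds.

175 mireds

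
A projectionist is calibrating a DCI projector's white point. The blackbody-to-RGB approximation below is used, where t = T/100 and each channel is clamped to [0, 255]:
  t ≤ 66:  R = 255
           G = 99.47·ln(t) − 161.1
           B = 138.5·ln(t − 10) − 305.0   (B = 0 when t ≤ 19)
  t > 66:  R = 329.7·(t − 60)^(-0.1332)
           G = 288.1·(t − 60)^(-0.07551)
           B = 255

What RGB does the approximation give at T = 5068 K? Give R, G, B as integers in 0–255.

t = 5068/100 = 50.68; the t ≤ 66 branch applies.
R = 255 by definition for t ≤ 66.
G = 99.47·ln 50.68 − 161.1 = 99.47·3.9255 − 161.1 = 229.373.
B = 138.5·ln(50.68 − 10) − 305.0 = 138.5·ln 40.68 − 305.0 = 138.5·3.7057 − 305.0 = 208.245.
Rounded: (255, 229, 208).

R=255, G=229, B=208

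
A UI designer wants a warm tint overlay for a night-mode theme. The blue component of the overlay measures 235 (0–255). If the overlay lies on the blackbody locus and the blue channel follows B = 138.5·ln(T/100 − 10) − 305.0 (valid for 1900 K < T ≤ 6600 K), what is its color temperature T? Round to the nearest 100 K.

5900 K

ln(t − 10) = (235 + 305.0) / 138.5 = 3.8989.
t − 10 = e^3.8989 = 49.349, so t = 59.349.
T = 100·t = 5935 K → 5900 K to the nearest 100 K.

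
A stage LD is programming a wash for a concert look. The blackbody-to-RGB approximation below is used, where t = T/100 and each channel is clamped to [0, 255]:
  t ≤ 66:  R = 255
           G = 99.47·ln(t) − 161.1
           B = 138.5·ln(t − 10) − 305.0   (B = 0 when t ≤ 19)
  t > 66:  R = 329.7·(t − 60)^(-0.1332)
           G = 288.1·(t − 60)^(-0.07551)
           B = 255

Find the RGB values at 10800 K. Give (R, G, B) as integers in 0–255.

(197, 215, 255)

t = 10800/100 = 108; the t > 66 branch applies.
R = 329.7·(108 − 60)^(-0.1332) = 329.7·48^(-0.1332) = 329.7·0.59712 = 196.869.
G = 288.1·(108 − 60)^(-0.07551) = 288.1·48^(-0.07551) = 288.1·0.74653 = 215.076.
B = 255 by definition for t > 66.
Rounded: (197, 215, 255).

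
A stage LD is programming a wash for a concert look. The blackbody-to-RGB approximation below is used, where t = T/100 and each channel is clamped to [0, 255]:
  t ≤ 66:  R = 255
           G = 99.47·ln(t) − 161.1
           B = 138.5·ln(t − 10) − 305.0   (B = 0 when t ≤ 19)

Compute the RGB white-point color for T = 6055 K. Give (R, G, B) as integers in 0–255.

(255, 247, 238)

t = 6055/100 = 60.55; the t ≤ 66 branch applies.
R = 255 by definition for t ≤ 66.
G = 99.47·ln 60.55 − 161.1 = 99.47·4.1035 − 161.1 = 247.072.
B = 138.5·ln(60.55 − 10) − 305.0 = 138.5·ln 50.55 − 305.0 = 138.5·3.9230 − 305.0 = 238.330.
Rounded: (255, 247, 238).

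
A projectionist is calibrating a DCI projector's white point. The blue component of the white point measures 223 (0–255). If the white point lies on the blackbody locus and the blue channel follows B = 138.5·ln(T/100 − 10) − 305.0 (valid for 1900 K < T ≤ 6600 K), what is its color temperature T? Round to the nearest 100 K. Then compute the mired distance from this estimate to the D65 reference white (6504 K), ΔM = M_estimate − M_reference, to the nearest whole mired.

ln(t − 10) = (223 + 305.0) / 138.5 = 3.8123.
t − 10 = e^3.8123 = 45.253, so t = 55.253.
T = 100·t = 5525 K → 5500 K to the nearest 100 K.
M_estimate = 10⁶/5500 = 181.82; M_reference = 10⁶/6504 = 153.75.
ΔM = 181.82 − 153.75 = 28.07 → +28 mireds.

+28 mireds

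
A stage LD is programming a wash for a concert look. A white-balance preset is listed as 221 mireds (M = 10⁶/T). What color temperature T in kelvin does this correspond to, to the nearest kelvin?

4525 K

T = 10⁶ / 221 = 4524.89 K → 4525 K.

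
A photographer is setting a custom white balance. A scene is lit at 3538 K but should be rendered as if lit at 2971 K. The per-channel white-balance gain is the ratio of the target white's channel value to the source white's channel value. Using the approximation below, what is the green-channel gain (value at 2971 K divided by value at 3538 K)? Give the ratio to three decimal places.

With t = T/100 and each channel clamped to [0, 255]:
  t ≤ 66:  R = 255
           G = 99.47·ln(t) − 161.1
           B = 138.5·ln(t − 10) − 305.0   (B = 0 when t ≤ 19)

0.910

At 3538 K (t = 35.38):
  G = 99.47·ln 35.38 − 161.1 = 99.47·3.5661 − 161.1 = 193.625.
At 2971 K (t = 29.71):
  G = 99.47·ln 29.71 − 161.1 = 99.47·3.3915 − 161.1 = 176.251.
Gain = 176.251 / 193.625 = 0.9103 → 0.910.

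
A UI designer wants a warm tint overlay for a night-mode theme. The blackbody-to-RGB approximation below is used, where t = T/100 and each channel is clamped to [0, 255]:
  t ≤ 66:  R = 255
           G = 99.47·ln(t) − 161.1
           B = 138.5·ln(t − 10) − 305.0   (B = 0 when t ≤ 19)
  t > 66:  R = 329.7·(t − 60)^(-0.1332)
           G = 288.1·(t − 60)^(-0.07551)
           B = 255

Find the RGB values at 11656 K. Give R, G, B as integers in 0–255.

t = 11656/100 = 116.56; the t > 66 branch applies.
R = 329.7·(116.56 − 60)^(-0.1332) = 329.7·56.56^(-0.1332) = 329.7·0.58421 = 192.613.
G = 288.1·(116.56 − 60)^(-0.07551) = 288.1·56.56^(-0.07551) = 288.1·0.73734 = 212.428.
B = 255 by definition for t > 66.
Rounded: (193, 212, 255).

R=193, G=212, B=255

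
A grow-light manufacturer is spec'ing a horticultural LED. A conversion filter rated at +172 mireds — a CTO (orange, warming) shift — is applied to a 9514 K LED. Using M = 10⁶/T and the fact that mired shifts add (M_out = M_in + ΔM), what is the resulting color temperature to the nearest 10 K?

M_in = 10⁶/9514 = 105.11 mireds.
M_out = 105.11 + (+172) = 277.11 mireds.
T_out = 10⁶/277.11 = 3608.7 K → 3610 K.

3610 K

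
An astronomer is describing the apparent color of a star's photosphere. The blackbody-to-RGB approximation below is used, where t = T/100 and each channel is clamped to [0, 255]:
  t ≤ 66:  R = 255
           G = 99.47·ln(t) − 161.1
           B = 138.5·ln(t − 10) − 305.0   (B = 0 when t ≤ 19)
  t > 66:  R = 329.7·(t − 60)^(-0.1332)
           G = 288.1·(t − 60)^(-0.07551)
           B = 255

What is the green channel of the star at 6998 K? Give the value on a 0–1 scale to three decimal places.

t = 6998/100 = 69.98; the t > 66 branch applies.
G = 288.1·(69.98 − 60)^(-0.07551) = 288.1·9.98^(-0.07551) = 288.1·0.84053 = 242.158.
On a 0–1 scale: 242.158/255 = 0.9496 → 0.950.

0.950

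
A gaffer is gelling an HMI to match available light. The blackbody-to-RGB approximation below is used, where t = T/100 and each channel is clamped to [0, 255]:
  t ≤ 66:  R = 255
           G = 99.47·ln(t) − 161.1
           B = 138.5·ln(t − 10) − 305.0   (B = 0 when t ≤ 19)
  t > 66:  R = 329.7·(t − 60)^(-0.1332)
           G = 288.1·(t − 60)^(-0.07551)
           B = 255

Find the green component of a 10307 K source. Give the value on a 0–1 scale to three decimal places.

0.850

t = 10307/100 = 103.07; the t > 66 branch applies.
G = 288.1·(103.07 − 60)^(-0.07551) = 288.1·43.07^(-0.07551) = 288.1·0.75267 = 216.844.
On a 0–1 scale: 216.844/255 = 0.8504 → 0.850.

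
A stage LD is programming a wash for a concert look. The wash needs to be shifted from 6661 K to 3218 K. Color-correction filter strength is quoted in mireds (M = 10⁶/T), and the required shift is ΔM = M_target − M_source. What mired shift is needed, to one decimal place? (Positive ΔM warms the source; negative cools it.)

+160.6 mireds

M_source = 10⁶/6661 = 150.128; M_target = 10⁶/3218 = 310.752.
ΔM = 310.752 − 150.128 = 160.624 → +160.6 mireds, a warming shift.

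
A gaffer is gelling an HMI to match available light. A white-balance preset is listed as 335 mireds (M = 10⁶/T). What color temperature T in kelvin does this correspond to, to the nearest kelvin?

2985 K

T = 10⁶ / 335 = 2985.07 K → 2985 K.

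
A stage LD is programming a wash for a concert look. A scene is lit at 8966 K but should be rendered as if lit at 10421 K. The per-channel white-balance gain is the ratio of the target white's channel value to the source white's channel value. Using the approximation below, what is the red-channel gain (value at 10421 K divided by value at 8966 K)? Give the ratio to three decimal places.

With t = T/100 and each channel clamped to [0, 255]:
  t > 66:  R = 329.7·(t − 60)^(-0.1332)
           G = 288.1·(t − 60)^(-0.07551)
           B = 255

0.948

At 8966 K (t = 89.66):
  R = 329.7·(89.66 − 60)^(-0.1332) = 329.7·29.66^(-0.1332) = 329.7·0.63666 = 209.906.
At 10421 K (t = 104.21):
  R = 329.7·(104.21 − 60)^(-0.1332) = 329.7·44.21^(-0.1332) = 329.7·0.60369 = 199.038.
Gain = 199.038 / 209.906 = 0.9482 → 0.948.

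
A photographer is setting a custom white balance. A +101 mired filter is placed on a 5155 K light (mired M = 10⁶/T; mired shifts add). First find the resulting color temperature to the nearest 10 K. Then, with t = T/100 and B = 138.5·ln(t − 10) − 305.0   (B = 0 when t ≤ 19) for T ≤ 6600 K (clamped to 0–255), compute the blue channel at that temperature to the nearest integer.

M_in = 10⁶/5155 = 193.99; M_out = 193.99 + (+101) = 294.99.
T_out = 10⁶/294.99 = 3390.0 K → 3390 K; t = 33.9.
B = 138.5·ln(33.9 − 10) − 305.0 = 138.5·ln 23.9 − 305.0 = 138.5·3.1739 − 305.0 = 134.582.
Rounded: 135.

135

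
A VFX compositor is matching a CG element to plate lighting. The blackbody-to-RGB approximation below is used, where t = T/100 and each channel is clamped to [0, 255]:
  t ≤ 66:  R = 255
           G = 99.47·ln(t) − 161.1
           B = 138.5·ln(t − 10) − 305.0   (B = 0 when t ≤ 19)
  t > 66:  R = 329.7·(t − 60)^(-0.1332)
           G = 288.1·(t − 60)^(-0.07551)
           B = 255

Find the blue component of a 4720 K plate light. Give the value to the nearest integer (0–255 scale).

196

t = 4720/100 = 47.2; the t ≤ 66 branch applies.
B = 138.5·ln(47.2 − 10) − 305.0 = 138.5·ln 37.2 − 305.0 = 138.5·3.6163 − 305.0 = 195.859.
Rounded: 196.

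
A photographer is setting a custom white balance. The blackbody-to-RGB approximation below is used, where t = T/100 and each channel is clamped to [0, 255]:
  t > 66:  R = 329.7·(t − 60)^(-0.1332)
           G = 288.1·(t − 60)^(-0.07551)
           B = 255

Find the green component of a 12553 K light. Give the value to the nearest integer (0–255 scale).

t = 12553/100 = 125.53; the t > 66 branch applies.
G = 288.1·(125.53 − 60)^(-0.07551) = 288.1·65.53^(-0.07551) = 288.1·0.72919 = 210.080.
Rounded: 210.

210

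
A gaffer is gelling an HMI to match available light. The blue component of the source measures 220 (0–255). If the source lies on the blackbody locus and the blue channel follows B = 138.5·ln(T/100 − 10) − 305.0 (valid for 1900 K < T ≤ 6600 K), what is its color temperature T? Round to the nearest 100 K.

ln(t − 10) = (220 + 305.0) / 138.5 = 3.7906.
t − 10 = e^3.7906 = 44.284, so t = 54.284.
T = 100·t = 5428 K → 5400 K to the nearest 100 K.

5400 K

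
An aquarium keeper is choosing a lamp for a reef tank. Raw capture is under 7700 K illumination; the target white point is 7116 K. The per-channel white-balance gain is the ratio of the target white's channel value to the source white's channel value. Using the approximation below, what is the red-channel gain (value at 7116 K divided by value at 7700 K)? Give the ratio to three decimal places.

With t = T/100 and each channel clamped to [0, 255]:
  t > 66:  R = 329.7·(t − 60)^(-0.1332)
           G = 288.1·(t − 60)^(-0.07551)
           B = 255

At 7700 K (t = 77):
  R = 329.7·(77 − 60)^(-0.1332) = 329.7·17^(-0.1332) = 329.7·0.68565 = 226.060.
At 7116 K (t = 71.16):
  R = 329.7·(71.16 − 60)^(-0.1332) = 329.7·11.16^(-0.1332) = 329.7·0.72519 = 239.095.
Gain = 239.095 / 226.060 = 1.0577 → 1.058.

1.058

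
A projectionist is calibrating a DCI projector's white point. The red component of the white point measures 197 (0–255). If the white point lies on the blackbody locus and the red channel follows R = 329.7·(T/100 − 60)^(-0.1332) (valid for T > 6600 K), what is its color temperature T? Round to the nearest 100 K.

10800 K

(t − 60)^(-0.1332) = 197/329.7 = 0.59751.
t − 60 = 0.59751^(1/-0.1332) = 0.59751^(-7.508) = 47.761, so t = 107.761.
T = 100·t = 10776 K → 10800 K to the nearest 100 K.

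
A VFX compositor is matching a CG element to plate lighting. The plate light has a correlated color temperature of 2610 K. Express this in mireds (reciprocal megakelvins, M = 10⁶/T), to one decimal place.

M = 10⁶ / 2610 = 383.142 → 383.1 mireds.

383.1 mireds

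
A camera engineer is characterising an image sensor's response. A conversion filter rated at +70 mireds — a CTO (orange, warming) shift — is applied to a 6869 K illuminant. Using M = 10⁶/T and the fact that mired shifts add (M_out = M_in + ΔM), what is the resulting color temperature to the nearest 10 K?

M_in = 10⁶/6869 = 145.58 mireds.
M_out = 145.58 + (+70) = 215.58 mireds.
T_out = 10⁶/215.58 = 4638.6 K → 4640 K.

4640 K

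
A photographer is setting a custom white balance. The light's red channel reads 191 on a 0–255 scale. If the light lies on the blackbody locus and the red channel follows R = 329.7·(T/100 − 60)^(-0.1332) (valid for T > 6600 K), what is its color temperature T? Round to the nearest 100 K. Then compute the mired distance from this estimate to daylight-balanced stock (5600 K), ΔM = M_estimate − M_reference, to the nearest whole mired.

(t − 60)^(-0.1332) = 191/329.7 = 0.57931.
t − 60 = 0.57931^(1/-0.1332) = 0.57931^(-7.508) = 60.245, so t = 120.245.
T = 100·t = 12025 K → 12000 K to the nearest 100 K.
M_estimate = 10⁶/12000 = 83.33; M_reference = 10⁶/5600 = 178.57.
ΔM = 83.33 − 178.57 = -95.24 → -95 mireds.

-95 mireds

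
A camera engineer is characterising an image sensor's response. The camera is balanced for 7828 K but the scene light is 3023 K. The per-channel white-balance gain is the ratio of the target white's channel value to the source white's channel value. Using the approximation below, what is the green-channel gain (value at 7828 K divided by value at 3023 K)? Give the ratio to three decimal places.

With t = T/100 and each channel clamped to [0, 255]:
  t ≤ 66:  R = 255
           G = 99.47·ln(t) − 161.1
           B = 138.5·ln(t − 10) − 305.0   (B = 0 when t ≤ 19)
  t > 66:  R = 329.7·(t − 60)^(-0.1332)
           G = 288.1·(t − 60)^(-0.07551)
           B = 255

1.300

At 3023 K (t = 30.23):
  G = 99.47·ln 30.23 − 161.1 = 99.47·3.4088 − 161.1 = 177.977.
At 7828 K (t = 78.28):
  G = 288.1·(78.28 − 60)^(-0.07551) = 288.1·18.28^(-0.07551) = 288.1·0.80299 = 231.340.
Gain = 231.340 / 177.977 = 1.2998 → 1.300.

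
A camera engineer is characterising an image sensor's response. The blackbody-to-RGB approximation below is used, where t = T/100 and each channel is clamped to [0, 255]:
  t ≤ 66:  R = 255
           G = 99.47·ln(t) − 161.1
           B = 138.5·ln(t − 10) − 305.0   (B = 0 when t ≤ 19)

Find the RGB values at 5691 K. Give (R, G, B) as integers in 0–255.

(255, 241, 228)

t = 5691/100 = 56.91; the t ≤ 66 branch applies.
R = 255 by definition for t ≤ 66.
G = 99.47·ln 56.91 − 161.1 = 99.47·4.0415 − 161.1 = 240.905.
B = 138.5·ln(56.91 − 10) − 305.0 = 138.5·ln 46.91 − 305.0 = 138.5·3.8482 − 305.0 = 227.980.
Rounded: (255, 241, 228).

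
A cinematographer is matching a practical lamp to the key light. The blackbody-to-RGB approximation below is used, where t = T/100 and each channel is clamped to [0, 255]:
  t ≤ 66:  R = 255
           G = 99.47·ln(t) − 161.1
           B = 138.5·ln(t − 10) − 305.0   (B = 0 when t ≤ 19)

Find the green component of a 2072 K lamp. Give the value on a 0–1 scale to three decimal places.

0.551

t = 2072/100 = 20.72; the t ≤ 66 branch applies.
G = 99.47·ln 20.72 − 161.1 = 99.47·3.0311 − 161.1 = 140.403.
On a 0–1 scale: 140.403/255 = 0.5506 → 0.551.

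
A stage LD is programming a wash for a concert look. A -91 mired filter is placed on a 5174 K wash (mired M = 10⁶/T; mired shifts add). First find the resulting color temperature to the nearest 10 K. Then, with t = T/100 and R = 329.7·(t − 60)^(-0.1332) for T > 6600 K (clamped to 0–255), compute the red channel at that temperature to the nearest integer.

203

M_in = 10⁶/5174 = 193.27; M_out = 193.27 + (-91) = 102.27.
T_out = 10⁶/102.27 = 9777.7 K → 9780 K; t = 97.8.
R = 329.7·(97.8 − 60)^(-0.1332) = 329.7·37.8^(-0.1332) = 329.7·0.61642 = 203.234.
Rounded: 203.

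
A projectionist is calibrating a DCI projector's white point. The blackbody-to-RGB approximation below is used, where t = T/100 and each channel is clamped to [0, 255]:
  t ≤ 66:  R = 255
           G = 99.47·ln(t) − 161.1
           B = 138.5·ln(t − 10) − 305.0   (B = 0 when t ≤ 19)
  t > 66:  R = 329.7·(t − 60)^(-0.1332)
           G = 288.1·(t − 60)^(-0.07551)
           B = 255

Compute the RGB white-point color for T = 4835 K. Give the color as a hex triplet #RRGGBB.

t = 4835/100 = 48.35; the t ≤ 66 branch applies.
R = 255 by definition for t ≤ 66.
G = 99.47·ln 48.35 − 161.1 = 99.47·3.8785 − 161.1 = 224.691.
B = 138.5·ln(48.35 − 10) − 305.0 = 138.5·ln 38.35 − 305.0 = 138.5·3.6468 − 305.0 = 200.076.
Rounded: (255, 225, 200).
In hex: #FFE1C8.

#FFE1C8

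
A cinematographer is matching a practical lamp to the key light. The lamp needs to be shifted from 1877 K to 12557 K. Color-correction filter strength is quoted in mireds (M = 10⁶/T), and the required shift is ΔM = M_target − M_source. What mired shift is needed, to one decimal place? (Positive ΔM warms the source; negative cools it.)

-453.1 mireds

M_source = 10⁶/1877 = 532.765; M_target = 10⁶/12557 = 79.637.
ΔM = 79.637 − 532.765 = -453.128 → -453.1 mireds, a cooling shift.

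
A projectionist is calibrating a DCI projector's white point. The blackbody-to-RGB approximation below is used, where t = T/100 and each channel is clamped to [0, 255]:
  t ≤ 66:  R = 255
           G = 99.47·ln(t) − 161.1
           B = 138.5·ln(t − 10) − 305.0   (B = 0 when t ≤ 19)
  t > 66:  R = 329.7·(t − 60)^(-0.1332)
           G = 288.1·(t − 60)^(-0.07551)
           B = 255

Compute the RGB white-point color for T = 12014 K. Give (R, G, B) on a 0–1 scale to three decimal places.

t = 12014/100 = 120.14; the t > 66 branch applies.
R = 329.7·(120.14 − 60)^(-0.1332) = 329.7·60.14^(-0.1332) = 329.7·0.57945 = 191.044.
G = 288.1·(120.14 − 60)^(-0.07551) = 288.1·60.14^(-0.07551) = 288.1·0.73393 = 211.446.
B = 255 by definition for t > 66.
Dividing each by 255: (0.7492, 0.8292, 1.0000) → (0.749, 0.829, 1.000).

(0.749, 0.829, 1.000)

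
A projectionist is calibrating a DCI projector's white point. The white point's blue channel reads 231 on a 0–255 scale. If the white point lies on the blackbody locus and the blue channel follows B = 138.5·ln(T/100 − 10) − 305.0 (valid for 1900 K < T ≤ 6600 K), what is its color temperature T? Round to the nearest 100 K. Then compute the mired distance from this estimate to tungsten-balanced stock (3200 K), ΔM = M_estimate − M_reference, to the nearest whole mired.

-140 mireds

ln(t − 10) = (231 + 305.0) / 138.5 = 3.8700.
t − 10 = e^3.8700 = 47.944, so t = 57.944.
T = 100·t = 5794 K → 5800 K to the nearest 100 K.
M_estimate = 10⁶/5800 = 172.41; M_reference = 10⁶/3200 = 312.50.
ΔM = 172.41 − 312.50 = -140.09 → -140 mireds.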